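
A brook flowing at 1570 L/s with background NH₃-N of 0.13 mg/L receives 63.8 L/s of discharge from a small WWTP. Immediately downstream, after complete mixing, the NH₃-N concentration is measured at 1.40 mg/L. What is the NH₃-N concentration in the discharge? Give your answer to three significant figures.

Mass balance: 1570·0.1300 + 63.80·Cₑ = 1634·1.400
→ Cₑ = (1634·1.400 − 1570·0.1300) / 63.80 = 32.65 mg/L.

32.7 mg/L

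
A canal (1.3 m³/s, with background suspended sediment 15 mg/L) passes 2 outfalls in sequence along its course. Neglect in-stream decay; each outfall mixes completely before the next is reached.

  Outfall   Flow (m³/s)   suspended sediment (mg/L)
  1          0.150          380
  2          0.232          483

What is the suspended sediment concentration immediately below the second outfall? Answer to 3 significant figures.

112 mg/L

Below outfall 1: Q → 1.450 m³/s, C = (1.300·15.00 + 0.1500·380.0)/1.450 = 52.76 mg/L.
Below outfall 2: Q → 1.682 m³/s, C = (1.450·52.76 + 0.2320·483.0)/1.682 = 112.1 mg/L.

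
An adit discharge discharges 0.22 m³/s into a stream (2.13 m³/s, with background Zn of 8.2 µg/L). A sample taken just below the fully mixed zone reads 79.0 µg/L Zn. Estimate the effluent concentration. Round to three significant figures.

764 µg/L

Mass balance: 2.130·8.200 + 0.2200·Cₑ = 2.350·79.00
→ Cₑ = (2.350·79.00 − 2.130·8.200) / 0.2200 = 764.5 µg/L.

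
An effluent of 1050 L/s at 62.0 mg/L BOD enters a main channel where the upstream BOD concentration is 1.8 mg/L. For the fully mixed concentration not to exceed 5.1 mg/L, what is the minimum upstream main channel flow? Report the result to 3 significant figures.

Set C_mix = 5.1: (Q·1.800 + 1050·62.00) / (Q + 1050) = 5.1
→ Q = 1050·(62.00 − 5.1)/(5.1 − 1.800) = 18100 L/s.

18100 L/s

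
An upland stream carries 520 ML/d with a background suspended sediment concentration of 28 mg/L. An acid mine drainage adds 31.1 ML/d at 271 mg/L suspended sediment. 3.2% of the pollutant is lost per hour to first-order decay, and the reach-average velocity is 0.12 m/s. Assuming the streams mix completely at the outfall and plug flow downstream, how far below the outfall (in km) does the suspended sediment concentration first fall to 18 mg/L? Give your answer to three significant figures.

11.2 km

Flow-weighted average: C = (520.0·28.00 + 31.10·271.0) / 551.1 = 22990/551.1 = 41.71 mg/L.
3.2%/h lost → k = −ln(1 − 0.032) = 0.03252 h⁻¹.
Set 41.71·exp(−k·t) = 18 → t = ln(41.71/18)/k = 93030 s = 25.84 h.
Distance = v·t = 0.12·93030 = 11160 m = 11.16 km.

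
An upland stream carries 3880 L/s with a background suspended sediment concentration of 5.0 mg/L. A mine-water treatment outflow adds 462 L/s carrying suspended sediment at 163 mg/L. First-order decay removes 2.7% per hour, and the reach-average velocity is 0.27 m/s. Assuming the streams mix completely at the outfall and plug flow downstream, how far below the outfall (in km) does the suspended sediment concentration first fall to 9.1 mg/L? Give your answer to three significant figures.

31.0 km

Mixed concentration C = ΣQC/ΣQ = (3880·5.000 + 462.0·163.0) / 4342 = 94710/4342 = 21.81 mg/L.
2.7%/h lost → k = −ln(1 − 0.027) = 0.02737 h⁻¹.
Set 21.81·exp(−k·t) = 9.1 → t = ln(21.81/9.1)/k = 115000 s = 31.94 h.
Distance = v·t = 0.27·115000 = 31040 m = 31.04 km.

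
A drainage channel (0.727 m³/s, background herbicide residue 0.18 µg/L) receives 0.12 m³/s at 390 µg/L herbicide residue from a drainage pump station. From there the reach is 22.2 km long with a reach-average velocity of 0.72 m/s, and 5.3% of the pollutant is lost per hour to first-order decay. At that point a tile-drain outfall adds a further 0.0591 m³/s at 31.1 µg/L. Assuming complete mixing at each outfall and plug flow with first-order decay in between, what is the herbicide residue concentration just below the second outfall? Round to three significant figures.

Conservation of mass: C = (0.7270·0.1800 + 0.1200·390.0) / 0.8470 = 46.93/0.8470 = 55.41 µg/L; combined flow 0.8470 m³/s.
Travel time t = 22.2·1000 / 0.72 = 30830 s = 8.565 h.
5.3%/h lost → k = −ln(1 − 0.053) = 0.05446 h⁻¹.
Decay over the reach: 55.41·exp(−kt) = 55.41·0.6273 = 34.75 µg/L.
Second outfall: C = (0.8470·34.75 + 0.05910·31.10)/0.9061 = 34.52 µg/L.

34.5 µg/L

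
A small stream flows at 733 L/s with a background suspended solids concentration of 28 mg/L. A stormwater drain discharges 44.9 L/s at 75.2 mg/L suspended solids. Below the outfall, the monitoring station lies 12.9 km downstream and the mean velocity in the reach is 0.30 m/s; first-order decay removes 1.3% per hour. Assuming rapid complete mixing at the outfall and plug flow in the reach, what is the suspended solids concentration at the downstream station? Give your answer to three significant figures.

Flow-weighted average: C = (733.0·28.00 + 44.90·75.20) / 777.9 = 23900/777.9 = 30.72 mg/L.
Travel time t = 12.9·1000 / 0.30 = 43000 s = 11.94 h.
1.3%/h lost → k = −ln(1 − 0.013) = 0.01309 h⁻¹.
First-order decay: C = 30.72·exp(−k·t) = 30.72·0.8553 = 26.28 mg/L.

26.3 mg/L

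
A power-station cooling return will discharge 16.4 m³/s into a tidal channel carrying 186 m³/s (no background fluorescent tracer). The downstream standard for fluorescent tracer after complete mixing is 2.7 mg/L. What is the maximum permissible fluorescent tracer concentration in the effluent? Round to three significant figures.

33.3 mg/L

At the limit, (Qr·Cr + Qe·Cₑ)/(Qr + Qe) = 2.7:
Cₑ = (202.4·2.7 − 186.0·0) / 16.40 = 33.32 mg/L.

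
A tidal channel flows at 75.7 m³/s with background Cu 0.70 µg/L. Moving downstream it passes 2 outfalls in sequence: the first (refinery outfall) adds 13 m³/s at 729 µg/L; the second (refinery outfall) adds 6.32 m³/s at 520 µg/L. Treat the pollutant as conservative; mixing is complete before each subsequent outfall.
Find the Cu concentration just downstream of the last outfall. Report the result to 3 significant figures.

After outfall 1: Q = 75.70 + 13.00 = 88.70 m³/s; C = (75.70·0.7000 + 13.00·729.0)/88.70 = 107.4 µg/L.
After outfall 2: Q = 88.70 + 6.320 = 95.02 m³/s; C = (88.70·107.4 + 6.320·520.0)/95.02 = 134.9 µg/L.

135 µg/L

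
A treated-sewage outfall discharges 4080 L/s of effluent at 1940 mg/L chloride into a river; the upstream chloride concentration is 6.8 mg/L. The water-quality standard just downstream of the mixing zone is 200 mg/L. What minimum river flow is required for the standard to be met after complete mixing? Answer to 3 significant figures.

36700 L/s

Set C_mix = 200: (Q·6.800 + 4080·1940) / (Q + 4080) = 200
→ Q = 4080·(1940 − 200)/(200 − 6.800) = 36750 L/s.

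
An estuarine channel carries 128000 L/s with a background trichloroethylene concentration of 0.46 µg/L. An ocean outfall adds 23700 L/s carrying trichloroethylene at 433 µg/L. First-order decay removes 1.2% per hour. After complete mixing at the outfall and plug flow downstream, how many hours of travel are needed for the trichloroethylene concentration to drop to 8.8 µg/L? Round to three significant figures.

Conservation of mass: C = (128000·0.4600 + 23700·433.0) / 151700 = 10320000/151700 = 68.04 µg/L.
1.2%/h lost → k = −ln(1 − 0.012) = 0.01207 h⁻¹.
68.04·exp(−k·t) = 8.8 → t = ln(68.04/8.8)/k = 609900 s = 169.4 h.

169 h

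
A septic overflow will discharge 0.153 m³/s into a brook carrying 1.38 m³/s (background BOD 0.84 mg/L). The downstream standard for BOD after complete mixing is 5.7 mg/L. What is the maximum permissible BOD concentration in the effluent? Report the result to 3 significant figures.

49.5 mg/L

At the limit, (Qr·Cr + Qe·Cₑ)/(Qr + Qe) = 5.7:
Cₑ = (1.533·5.7 − 1.380·0.8400) / 0.1530 = 49.54 mg/L.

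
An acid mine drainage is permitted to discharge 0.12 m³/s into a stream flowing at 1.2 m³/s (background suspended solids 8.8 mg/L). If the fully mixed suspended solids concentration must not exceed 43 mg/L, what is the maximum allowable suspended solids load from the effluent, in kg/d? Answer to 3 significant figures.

Mass balance at the limit: 1.200·8.800 + 0.1200·Cₑ = 1.320·43 → Cₑ = 385.0 mg/L.
Load = 0.1200 m³/s × 385.0 g/m³ × 86 400 s/d = 3992 kg/d.

3990 kg/d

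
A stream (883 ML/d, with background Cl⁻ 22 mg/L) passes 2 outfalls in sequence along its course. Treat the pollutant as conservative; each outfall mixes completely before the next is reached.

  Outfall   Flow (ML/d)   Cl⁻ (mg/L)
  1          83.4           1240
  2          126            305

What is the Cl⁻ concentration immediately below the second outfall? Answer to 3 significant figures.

148 mg/L

Outfall 1: combined Q = 966.4 ML/d; C = (883.0·22.00 + 83.40·1240)/966.4 = 127.1 mg/L.
Outfall 2: combined Q = 1092 ML/d; C = (966.4·127.1 + 126.0·305.0)/1092 = 147.6 mg/L.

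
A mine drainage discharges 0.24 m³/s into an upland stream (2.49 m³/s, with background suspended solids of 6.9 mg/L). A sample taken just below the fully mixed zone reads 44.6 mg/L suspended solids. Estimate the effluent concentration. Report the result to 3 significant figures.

Mass balance: 2.490·6.900 + 0.2400·Cₑ = 2.730·44.60
→ Cₑ = (2.730·44.60 − 2.490·6.900) / 0.2400 = 435.7 mg/L.

436 mg/L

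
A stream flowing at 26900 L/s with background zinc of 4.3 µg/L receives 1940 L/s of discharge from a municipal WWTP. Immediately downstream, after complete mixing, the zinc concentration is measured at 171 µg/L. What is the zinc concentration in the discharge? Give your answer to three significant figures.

2480 µg/L

Mass balance: 26900·4.300 + 1940·Cₑ = 28840·171.0
→ Cₑ = (28840·171.0 − 26900·4.300) / 1940 = 2482 µg/L.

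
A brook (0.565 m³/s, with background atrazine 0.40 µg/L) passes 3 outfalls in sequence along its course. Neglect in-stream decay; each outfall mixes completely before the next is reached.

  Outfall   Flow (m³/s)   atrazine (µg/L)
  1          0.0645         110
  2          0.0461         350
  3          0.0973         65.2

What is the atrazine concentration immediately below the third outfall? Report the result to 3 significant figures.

After outfall 1: Q = 0.5650 + 0.06450 = 0.6295 m³/s; C = (0.5650·0.4000 + 0.06450·110.0)/0.6295 = 11.63 µg/L.
After outfall 2: Q = 0.6295 + 0.04610 = 0.6756 m³/s; C = (0.6295·11.63 + 0.04610·350.0)/0.6756 = 34.72 µg/L.
After outfall 3: Q = 0.6756 + 0.09730 = 0.7729 m³/s; C = (0.6756·34.72 + 0.09730·65.20)/0.7729 = 38.56 µg/L.

38.6 µg/L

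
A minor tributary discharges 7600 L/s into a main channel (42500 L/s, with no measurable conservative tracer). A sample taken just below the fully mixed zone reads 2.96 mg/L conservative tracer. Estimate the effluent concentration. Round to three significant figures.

19.5 mg/L

Mass balance: 42500·0 + 7600·Cₑ = 50100·2.960
→ Cₑ = (50100·2.960 − 42500·0) / 7600 = 19.51 mg/L.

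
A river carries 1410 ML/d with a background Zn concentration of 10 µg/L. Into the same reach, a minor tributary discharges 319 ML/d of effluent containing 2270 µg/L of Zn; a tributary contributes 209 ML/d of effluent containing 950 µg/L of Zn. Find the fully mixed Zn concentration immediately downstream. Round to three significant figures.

Mass balance: C = (1410·10.00 + 319.0·2270 + 209.0·950.0) / 1938 = 936800/1938 = 483.4 µg/L.

483 µg/L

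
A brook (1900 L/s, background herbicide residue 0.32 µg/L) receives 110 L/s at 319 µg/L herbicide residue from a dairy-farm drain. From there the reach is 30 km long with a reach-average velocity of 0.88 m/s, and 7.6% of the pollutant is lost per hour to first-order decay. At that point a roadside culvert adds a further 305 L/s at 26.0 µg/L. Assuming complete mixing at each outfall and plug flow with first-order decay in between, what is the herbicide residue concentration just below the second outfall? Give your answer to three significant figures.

10.7 µg/L

Conservation of mass: C = (1900·0.3200 + 110.0·319.0) / 2010 = 35700/2010 = 17.76 µg/L; combined flow 2010 L/s.
Travel time t = 30·1000 / 0.88 = 34090 s = 9.470 h.
7.6%/h lost → k = −ln(1 − 0.076) = 0.07904 h⁻¹.
First-order decay: C = 17.76·exp(−k·t) = 17.76·0.4731 = 8.402 µg/L.
Second outfall: C = (2010·8.402 + 305.0·26.00)/2315 = 10.72 µg/L.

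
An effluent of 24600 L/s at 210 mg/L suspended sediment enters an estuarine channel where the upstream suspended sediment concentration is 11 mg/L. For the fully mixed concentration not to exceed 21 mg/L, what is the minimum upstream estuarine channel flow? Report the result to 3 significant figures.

Set C_mix = 21: (Q·11.00 + 24600·210.0) / (Q + 24600) = 21
→ Q = 24600·(210.0 − 21)/(21 − 11.00) = 464900 L/s.

465000 L/s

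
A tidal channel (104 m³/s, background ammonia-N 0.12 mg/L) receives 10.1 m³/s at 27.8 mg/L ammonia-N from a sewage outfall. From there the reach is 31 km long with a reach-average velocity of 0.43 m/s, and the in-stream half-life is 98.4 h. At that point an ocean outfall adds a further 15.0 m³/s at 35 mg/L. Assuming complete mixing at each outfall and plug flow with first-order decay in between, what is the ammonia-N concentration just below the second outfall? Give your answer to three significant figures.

Mixed concentration C = ΣQC/ΣQ = (104.0·0.1200 + 10.10·27.80) / 114.1 = 293.3/114.1 = 2.570 mg/L; combined flow 114.1 m³/s.
Travel time t = 31·1000 / 0.43 = 72090 s = 20.03 h.
Half-life 98.4 h → k = ln 2 / 98.4 = 0.007044 h⁻¹ = 0.1691 d⁻¹.
First-order decay: C = 2.570·exp(−k·t) = 2.570·0.8684 = 2.232 mg/L.
At the second outfall, C = (114.1·2.232 + 15.00·35.00) / (114.1 + 15.00) = 6.039 mg/L.

6.04 mg/L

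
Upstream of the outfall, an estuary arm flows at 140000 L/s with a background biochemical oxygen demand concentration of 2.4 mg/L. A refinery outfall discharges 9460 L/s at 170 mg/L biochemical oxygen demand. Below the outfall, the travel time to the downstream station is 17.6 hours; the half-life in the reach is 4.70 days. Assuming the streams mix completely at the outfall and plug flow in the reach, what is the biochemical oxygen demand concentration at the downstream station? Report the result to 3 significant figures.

Mixed concentration C = ΣQC/ΣQ = (140000·2.400 + 9460·170.0) / 149500 = 1944000/149500 = 13.01 mg/L.
Half-life 4.70 d → k = ln 2 / 4.70 = 0.1475 d⁻¹.
Decay over the reach: 13.01·exp(−kt) = 13.01·0.8975 = 11.67 mg/L.

11.7 mg/L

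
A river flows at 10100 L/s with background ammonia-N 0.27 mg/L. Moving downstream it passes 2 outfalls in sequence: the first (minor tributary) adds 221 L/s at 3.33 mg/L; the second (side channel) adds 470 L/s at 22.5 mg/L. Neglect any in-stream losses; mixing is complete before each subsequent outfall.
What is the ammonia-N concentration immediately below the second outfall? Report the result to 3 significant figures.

Outfall 1: combined Q = 10320 L/s; C = (10100·0.2700 + 221.0·3.330)/10320 = 0.3355 mg/L.
Outfall 2: combined Q = 10790 L/s; C = (10320·0.3355 + 470.0·22.50)/10790 = 1.301 mg/L.

1.30 mg/L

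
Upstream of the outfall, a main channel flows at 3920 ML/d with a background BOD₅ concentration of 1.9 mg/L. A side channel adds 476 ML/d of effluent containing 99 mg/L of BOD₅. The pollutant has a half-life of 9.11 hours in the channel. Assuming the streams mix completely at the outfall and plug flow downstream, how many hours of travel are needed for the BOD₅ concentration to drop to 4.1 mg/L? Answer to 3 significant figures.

14.6 h

Mass balance: C = (3920·1.900 + 476.0·99.00) / 4396 = 54570/4396 = 12.41 mg/L.
Half-life 9.11 h → k = ln 2 / 9.11 = 0.07609 h⁻¹ = 1.826 d⁻¹.
12.41·exp(−k·t) = 4.1 → t = ln(12.41/4.1)/k = 52420 s = 14.56 h.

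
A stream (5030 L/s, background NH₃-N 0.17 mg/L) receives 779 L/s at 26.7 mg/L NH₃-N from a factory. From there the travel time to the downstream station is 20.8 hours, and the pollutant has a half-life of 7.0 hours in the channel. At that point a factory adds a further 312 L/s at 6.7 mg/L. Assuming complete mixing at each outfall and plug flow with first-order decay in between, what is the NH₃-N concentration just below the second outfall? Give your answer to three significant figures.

0.793 mg/L

Mass balance: C = (5030·0.1700 + 779.0·26.70) / 5809 = 21650/5809 = 3.728 mg/L; combined flow 5809 L/s.
Half-life 7.0 h → k = ln 2 / 7.0 = 0.09902 h⁻¹ = 2.377 d⁻¹.
Decay over the reach: 3.728·exp(−kt) = 3.728·0.1275 = 0.4753 mg/L.
At the second outfall, C = (5809·0.4753 + 312.0·6.700) / (5809 + 312.0) = 0.7926 mg/L.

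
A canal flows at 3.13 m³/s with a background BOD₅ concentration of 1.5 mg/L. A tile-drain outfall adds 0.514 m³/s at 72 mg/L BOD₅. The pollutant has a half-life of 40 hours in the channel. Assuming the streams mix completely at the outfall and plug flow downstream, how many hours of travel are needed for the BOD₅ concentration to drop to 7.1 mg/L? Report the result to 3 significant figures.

27.5 h

Conservation of mass: C = (3.130·1.500 + 0.5140·72.00) / 3.644 = 41.70/3.644 = 11.44 mg/L.
Half-life 40 h → k = ln 2 / 40 = 0.01733 h⁻¹ = 0.4159 d⁻¹.
11.44·exp(−k·t) = 7.1 → t = ln(11.44/7.1)/k = 99180 s = 27.55 h.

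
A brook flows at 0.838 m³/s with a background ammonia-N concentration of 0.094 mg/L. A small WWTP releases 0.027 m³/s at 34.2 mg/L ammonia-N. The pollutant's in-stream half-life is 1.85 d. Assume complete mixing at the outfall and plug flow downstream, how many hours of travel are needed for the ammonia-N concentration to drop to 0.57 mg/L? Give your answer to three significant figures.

Mixed concentration C = ΣQC/ΣQ = (0.8380·0.09400 + 0.02700·34.20) / 0.8650 = 1.002/0.8650 = 1.159 mg/L.
Half-life 1.85 d → k = ln 2 / 1.85 = 0.3747 d⁻¹.
1.159·exp(−k·t) = 0.57 → t = ln(1.159/0.57)/k = 163600 s = 45.44 h.

45.4 h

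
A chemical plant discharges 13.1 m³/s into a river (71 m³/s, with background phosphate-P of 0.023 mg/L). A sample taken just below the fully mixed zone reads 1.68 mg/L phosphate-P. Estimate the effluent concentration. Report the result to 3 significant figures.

10.7 mg/L

Mass balance: 71.00·0.02300 + 13.10·Cₑ = 84.10·1.680
→ Cₑ = (84.10·1.680 − 71.00·0.02300) / 13.10 = 10.66 mg/L.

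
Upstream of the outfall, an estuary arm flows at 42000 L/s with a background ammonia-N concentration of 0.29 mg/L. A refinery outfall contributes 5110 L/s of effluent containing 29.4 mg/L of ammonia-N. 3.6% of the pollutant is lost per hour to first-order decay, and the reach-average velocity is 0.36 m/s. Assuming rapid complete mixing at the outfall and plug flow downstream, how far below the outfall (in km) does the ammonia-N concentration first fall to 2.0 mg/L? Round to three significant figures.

After mixing, C = (42000·0.2900 + 5110·29.40) / 47110 = 162400/47110 = 3.448 mg/L.
3.6%/h lost → k = −ln(1 − 0.036) = 0.03666 h⁻¹.
Set 3.448·exp(−k·t) = 2.0 → t = ln(3.448/2.0)/k = 53470 s = 14.85 h.
Distance = v·t = 0.36·53470 = 19250 m = 19.25 km.

19.2 km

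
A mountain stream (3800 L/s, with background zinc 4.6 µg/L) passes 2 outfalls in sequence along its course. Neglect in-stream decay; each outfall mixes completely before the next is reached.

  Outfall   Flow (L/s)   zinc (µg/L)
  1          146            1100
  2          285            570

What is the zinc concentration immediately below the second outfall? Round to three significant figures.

Below outfall 1: Q → 3946 L/s, C = (3800·4.600 + 146.0·1100)/3946 = 45.13 µg/L.
Below outfall 2: Q → 4231 L/s, C = (3946·45.13 + 285.0·570.0)/4231 = 80.48 µg/L.

80.5 µg/L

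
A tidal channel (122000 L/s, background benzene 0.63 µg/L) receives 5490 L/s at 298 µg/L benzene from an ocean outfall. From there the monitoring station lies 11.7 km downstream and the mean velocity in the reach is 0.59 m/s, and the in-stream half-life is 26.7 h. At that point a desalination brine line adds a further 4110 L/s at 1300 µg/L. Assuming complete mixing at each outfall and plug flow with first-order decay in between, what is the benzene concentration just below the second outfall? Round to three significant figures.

51.9 µg/L

Conservation of mass: C = (122000·0.6300 + 5490·298.0) / 127500 = 1713000/127500 = 13.44 µg/L; combined flow 127500 L/s.
Travel time t = 11.7·1000 / 0.59 = 19830 s = 5.508 h.
Half-life 26.7 h → k = ln 2 / 26.7 = 0.02596 h⁻¹ = 0.6231 d⁻¹.
Decay over the reach: 13.44·exp(−kt) = 13.44·0.8668 = 11.65 µg/L.
Second outfall: C = (127500·11.65 + 4110·1300)/131600 = 51.88 µg/L.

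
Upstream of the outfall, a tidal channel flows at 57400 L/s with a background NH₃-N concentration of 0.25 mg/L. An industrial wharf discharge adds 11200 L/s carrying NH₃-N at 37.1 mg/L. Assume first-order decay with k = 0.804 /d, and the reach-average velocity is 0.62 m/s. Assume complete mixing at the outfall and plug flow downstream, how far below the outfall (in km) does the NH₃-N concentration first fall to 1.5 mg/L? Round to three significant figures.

Mass balance: C = (57400·0.2500 + 11200·37.10) / 68600 = 429900/68600 = 6.266 mg/L.
Set 6.266·exp(−k·t) = 1.5 → t = ln(6.266/1.5)/k = 153600 s = 42.68 h.
Distance = v·t = 0.62·153600 = 95260 m = 95.26 km.

95.3 km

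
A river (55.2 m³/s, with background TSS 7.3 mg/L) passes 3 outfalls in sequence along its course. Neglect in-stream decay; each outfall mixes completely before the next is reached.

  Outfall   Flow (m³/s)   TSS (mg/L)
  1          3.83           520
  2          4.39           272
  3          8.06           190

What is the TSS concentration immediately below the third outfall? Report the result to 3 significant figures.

71.6 mg/L

Below outfall 1: Q → 59.03 m³/s, C = (55.20·7.300 + 3.830·520.0)/59.03 = 40.57 mg/L.
Below outfall 2: Q → 63.42 m³/s, C = (59.03·40.57 + 4.390·272.0)/63.42 = 56.59 mg/L.
Below outfall 3: Q → 71.48 m³/s, C = (63.42·56.59 + 8.060·190.0)/71.48 = 71.63 mg/L.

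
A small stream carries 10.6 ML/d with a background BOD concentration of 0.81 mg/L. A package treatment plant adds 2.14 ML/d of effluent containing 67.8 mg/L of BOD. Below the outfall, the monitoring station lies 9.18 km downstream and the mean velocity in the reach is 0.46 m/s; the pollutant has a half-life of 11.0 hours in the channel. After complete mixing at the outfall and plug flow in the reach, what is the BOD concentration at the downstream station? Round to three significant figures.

After mixing, C = (10.60·0.8100 + 2.140·67.80) / 12.74 = 153.7/12.74 = 12.06 mg/L.
Travel time t = 9.18·1000 / 0.46 = 19960 s = 5.543 h.
Half-life 11.0 h → k = ln 2 / 11.0 = 0.06301 h⁻¹ = 1.512 d⁻¹.
Applying C = C₀e^(−kt): 12.06 × 0.7052 = 8.506 mg/L.

8.51 mg/L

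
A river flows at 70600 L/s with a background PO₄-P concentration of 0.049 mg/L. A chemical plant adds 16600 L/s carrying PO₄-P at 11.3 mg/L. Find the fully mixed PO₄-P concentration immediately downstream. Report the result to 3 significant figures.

2.19 mg/L

Mass balance: C = (70600·0.04900 + 16600·11.30) / 87200 = 191000/87200 = 2.191 mg/L.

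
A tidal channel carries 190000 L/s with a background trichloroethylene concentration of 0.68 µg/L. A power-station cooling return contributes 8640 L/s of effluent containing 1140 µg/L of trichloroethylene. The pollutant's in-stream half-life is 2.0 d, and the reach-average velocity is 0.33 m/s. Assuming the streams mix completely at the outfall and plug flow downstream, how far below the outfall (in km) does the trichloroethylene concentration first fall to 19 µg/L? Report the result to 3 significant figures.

Mass balance: C = (190000·0.6800 + 8640·1140) / 198600 = 9979000/198600 = 50.24 µg/L.
Half-life 2.0 d → k = ln 2 / 2.0 = 0.3466 d⁻¹.
Set 50.24·exp(−k·t) = 19 → t = ln(50.24/19)/k = 242400 s = 67.33 h.
Distance = v·t = 0.33·242400 = 79990 m = 79.99 km.

80.0 km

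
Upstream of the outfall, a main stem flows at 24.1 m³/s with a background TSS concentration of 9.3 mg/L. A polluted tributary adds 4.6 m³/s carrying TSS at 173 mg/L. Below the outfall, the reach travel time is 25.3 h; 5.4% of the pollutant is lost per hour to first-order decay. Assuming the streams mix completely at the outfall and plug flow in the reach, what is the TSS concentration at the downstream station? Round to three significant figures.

Mixed concentration C = ΣQC/ΣQ = (24.10·9.300 + 4.600·173.0) / 28.70 = 1020/28.70 = 35.54 mg/L.
5.4%/h lost → k = −ln(1 − 0.054) = 0.05551 h⁻¹.
Applying C = C₀e^(−kt): 35.54 × 0.2455 = 8.724 mg/L.

8.72 mg/L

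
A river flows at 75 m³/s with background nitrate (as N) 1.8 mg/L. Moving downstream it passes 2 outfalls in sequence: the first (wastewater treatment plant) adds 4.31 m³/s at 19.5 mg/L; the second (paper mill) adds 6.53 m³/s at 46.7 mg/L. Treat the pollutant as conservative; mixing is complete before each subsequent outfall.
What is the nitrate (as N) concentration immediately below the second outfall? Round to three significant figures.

Outfall 1: combined Q = 79.31 m³/s; C = (75.00·1.800 + 4.310·19.50)/79.31 = 2.762 mg/L.
Outfall 2: combined Q = 85.84 m³/s; C = (79.31·2.762 + 6.530·46.70)/85.84 = 6.104 mg/L.

6.10 mg/L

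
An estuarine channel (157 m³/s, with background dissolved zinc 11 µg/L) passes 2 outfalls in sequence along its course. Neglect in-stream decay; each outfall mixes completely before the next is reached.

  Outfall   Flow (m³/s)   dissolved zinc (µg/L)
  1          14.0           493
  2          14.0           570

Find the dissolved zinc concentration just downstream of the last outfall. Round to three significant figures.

After outfall 1: Q = 157.0 + 14.00 = 171.0 m³/s; C = (157.0·11.00 + 14.00·493.0)/171.0 = 50.46 µg/L.
After outfall 2: Q = 171.0 + 14.00 = 185.0 m³/s; C = (171.0·50.46 + 14.00·570.0)/185.0 = 89.78 µg/L.

89.8 µg/L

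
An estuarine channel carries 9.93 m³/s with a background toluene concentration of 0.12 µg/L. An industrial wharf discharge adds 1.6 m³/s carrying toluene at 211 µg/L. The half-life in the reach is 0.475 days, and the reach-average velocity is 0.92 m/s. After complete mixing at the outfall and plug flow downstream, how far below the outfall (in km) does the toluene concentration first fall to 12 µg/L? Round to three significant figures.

Mixed concentration C = ΣQC/ΣQ = (9.930·0.1200 + 1.600·211.0) / 11.53 = 338.8/11.53 = 29.38 µg/L.
Half-life 0.475 d → k = ln 2 / 0.475 = 1.459 d⁻¹.
Set 29.38·exp(−k·t) = 12 → t = ln(29.38/12)/k = 53020 s = 14.73 h.
Distance = v·t = 0.92·53020 = 48780 m = 48.78 km.

48.8 km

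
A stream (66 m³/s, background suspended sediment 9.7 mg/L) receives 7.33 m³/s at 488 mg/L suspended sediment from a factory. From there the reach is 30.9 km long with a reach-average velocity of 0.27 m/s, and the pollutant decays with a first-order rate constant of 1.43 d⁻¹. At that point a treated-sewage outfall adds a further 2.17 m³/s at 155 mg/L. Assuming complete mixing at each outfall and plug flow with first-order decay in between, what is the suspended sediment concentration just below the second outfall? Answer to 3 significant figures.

Mass balance: C = (66.00·9.700 + 7.330·488.0) / 73.33 = 4217/73.33 = 57.51 mg/L; combined flow 73.33 m³/s.
Travel time t = 30.9·1000 / 0.27 = 114400 s = 31.79 h.
Decay over the reach: 57.51·exp(−kt) = 57.51·0.1504 = 8.652 mg/L.
At the second outfall, C = (73.33·8.652 + 2.170·155.0) / (73.33 + 2.170) = 12.86 mg/L.

12.9 mg/L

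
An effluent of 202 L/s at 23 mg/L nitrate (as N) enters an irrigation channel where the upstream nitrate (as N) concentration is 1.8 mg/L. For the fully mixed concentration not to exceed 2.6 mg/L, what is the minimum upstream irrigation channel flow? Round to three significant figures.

Set C_mix = 2.6: (Q·1.800 + 202.0·23.00) / (Q + 202.0) = 2.6
→ Q = 202.0·(23.00 − 2.6)/(2.6 − 1.800) = 5151 L/s.

5150 L/s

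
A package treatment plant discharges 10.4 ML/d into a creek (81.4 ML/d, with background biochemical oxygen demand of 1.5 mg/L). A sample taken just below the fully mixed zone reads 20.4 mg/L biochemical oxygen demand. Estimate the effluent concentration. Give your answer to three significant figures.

Mass balance: 81.40·1.500 + 10.40·Cₑ = 91.80·20.40
→ Cₑ = (91.80·20.40 − 81.40·1.500) / 10.40 = 168.3 mg/L.

168 mg/L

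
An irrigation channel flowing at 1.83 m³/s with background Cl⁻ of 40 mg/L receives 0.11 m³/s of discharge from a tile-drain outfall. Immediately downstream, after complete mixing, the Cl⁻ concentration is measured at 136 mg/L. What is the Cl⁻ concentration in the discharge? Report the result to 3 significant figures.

Mass balance: 1.830·40.00 + 0.1100·Cₑ = 1.940·136.0
→ Cₑ = (1.940·136.0 − 1.830·40.00) / 0.1100 = 1733 mg/L.

1730 mg/L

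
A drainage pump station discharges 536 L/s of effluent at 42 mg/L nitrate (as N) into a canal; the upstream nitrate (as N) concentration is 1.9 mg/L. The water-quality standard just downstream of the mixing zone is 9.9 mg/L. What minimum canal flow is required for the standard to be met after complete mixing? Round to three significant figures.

2150 L/s

Set C_mix = 9.9: (Q·1.900 + 536.0·42.00) / (Q + 536.0) = 9.9
→ Q = 536.0·(42.00 − 9.9)/(9.9 − 1.900) = 2151 L/s.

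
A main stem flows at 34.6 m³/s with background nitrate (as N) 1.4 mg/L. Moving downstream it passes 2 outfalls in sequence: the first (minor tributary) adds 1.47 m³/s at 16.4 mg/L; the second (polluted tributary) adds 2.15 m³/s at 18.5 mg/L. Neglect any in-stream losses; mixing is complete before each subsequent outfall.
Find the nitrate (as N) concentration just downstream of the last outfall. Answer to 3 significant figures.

Outfall 1: combined Q = 36.07 m³/s; C = (34.60·1.400 + 1.470·16.40)/36.07 = 2.011 mg/L.
Outfall 2: combined Q = 38.22 m³/s; C = (36.07·2.011 + 2.150·18.50)/38.22 = 2.939 mg/L.

2.94 mg/L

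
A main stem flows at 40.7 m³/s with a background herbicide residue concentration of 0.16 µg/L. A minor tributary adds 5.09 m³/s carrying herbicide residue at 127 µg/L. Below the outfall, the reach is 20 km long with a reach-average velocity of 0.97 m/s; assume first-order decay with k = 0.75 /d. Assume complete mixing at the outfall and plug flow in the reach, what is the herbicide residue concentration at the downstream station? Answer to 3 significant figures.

Conservation of mass: C = (40.70·0.1600 + 5.090·127.0) / 45.79 = 652.9/45.79 = 14.26 µg/L.
Travel time t = 20·1000 / 0.97 = 20620 s = 5.727 h.
Decay over the reach: 14.26·exp(−kt) = 14.26·0.8361 = 11.92 µg/L.

11.9 µg/L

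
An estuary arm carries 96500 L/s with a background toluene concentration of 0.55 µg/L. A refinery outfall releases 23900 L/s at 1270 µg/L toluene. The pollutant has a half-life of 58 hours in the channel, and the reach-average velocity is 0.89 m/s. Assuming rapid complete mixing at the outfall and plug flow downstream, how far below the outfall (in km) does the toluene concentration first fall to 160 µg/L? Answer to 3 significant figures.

122 km

Flow-weighted average: C = (96500·0.5500 + 23900·1270) / 120400 = 30410000/120400 = 252.5 µg/L.
Half-life 58 h → k = ln 2 / 58 = 0.01195 h⁻¹ = 0.2868 d⁻¹.
Set 252.5·exp(−k·t) = 160 → t = ln(252.5/160)/k = 137500 s = 38.19 h.
Distance = v·t = 0.89·137500 = 122400 m = 122.4 km.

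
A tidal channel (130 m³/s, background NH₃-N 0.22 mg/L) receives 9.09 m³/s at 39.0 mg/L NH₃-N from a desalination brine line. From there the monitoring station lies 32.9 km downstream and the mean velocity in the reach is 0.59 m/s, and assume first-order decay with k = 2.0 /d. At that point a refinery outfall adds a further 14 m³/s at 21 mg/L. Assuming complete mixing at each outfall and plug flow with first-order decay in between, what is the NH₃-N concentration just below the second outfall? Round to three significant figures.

Conservation of mass: C = (130.0·0.2200 + 9.090·39.00) / 139.1 = 383.1/139.1 = 2.754 mg/L; combined flow 139.1 m³/s.
Travel time t = 32.9·1000 / 0.59 = 55760 s = 15.49 h.
First-order decay: C = 2.754·exp(−k·t) = 2.754·0.2750 = 0.7576 mg/L.
Second outfall: C = (139.1·0.7576 + 14.00·21.00)/153.1 = 2.609 mg/L.

2.61 mg/L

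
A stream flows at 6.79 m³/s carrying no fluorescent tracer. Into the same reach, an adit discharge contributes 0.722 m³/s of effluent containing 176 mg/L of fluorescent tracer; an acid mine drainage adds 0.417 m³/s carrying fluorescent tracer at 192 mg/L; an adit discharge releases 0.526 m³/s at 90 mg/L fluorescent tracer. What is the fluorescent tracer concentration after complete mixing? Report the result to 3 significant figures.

30.1 mg/L

Mixed concentration C = ΣQC/ΣQ = (6.790·0 + 0.7220·176.0 + 0.4170·192.0 + 0.5260·90.00) / 8.455 = 254.5/8.455 = 30.10 mg/L.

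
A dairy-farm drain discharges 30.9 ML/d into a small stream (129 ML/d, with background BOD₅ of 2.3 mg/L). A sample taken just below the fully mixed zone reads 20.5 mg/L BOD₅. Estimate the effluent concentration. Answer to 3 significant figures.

96.5 mg/L

Mass balance: 129.0·2.300 + 30.90·Cₑ = 159.9·20.50
→ Cₑ = (159.9·20.50 − 129.0·2.300) / 30.90 = 96.48 mg/L.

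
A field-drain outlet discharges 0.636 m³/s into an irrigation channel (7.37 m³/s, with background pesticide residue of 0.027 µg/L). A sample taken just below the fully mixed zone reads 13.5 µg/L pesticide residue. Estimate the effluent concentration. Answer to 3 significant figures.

Mass balance: 7.370·0.02700 + 0.6360·Cₑ = 8.006·13.50
→ Cₑ = (8.006·13.50 − 7.370·0.02700) / 0.6360 = 169.6 µg/L.

170 µg/L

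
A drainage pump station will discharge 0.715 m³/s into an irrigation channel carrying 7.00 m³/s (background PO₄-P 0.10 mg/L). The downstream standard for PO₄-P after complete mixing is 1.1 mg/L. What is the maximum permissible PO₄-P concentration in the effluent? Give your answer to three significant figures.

At the limit, (Qr·Cr + Qe·Cₑ)/(Qr + Qe) = 1.1:
Cₑ = (7.715·1.1 − 7.000·0.1000) / 0.7150 = 10.89 mg/L.

10.9 mg/L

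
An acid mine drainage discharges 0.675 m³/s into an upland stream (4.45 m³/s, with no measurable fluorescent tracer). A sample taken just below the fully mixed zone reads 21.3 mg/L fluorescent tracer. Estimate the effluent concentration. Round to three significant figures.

162 mg/L

Mass balance: 4.450·0 + 0.6750·Cₑ = 5.125·21.30
→ Cₑ = (5.125·21.30 − 4.450·0) / 0.6750 = 161.7 mg/L.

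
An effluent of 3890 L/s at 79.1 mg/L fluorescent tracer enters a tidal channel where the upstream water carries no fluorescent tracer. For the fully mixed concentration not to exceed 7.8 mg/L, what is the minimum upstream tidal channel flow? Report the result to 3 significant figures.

Set C_mix = 7.8: (Q·0 + 3890·79.10) / (Q + 3890) = 7.8
→ Q = 3890·(79.10 − 7.8)/(7.8 − 0) = 35560 L/s.

35600 L/s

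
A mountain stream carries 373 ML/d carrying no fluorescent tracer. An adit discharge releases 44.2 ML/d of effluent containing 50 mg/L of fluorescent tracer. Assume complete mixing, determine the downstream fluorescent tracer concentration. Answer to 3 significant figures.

Mixed concentration C = ΣQC/ΣQ = (373.0·0 + 44.20·50.00) / 417.2 = 2210/417.2 = 5.297 mg/L.

5.30 mg/L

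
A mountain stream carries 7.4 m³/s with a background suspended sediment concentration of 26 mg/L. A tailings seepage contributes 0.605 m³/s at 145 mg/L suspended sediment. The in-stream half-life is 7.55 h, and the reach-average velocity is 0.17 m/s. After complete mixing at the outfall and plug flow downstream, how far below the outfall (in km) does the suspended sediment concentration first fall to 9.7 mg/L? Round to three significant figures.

Mass balance: C = (7.400·26.00 + 0.6050·145.0) / 8.005 = 280.1/8.005 = 34.99 mg/L.
Half-life 7.55 h → k = ln 2 / 7.55 = 0.09181 h⁻¹ = 2.203 d⁻¹.
Set 34.99·exp(−k·t) = 9.7 → t = ln(34.99/9.7)/k = 50310 s = 13.98 h.
Distance = v·t = 0.17·50310 = 8553 m = 8.553 km.

8.55 km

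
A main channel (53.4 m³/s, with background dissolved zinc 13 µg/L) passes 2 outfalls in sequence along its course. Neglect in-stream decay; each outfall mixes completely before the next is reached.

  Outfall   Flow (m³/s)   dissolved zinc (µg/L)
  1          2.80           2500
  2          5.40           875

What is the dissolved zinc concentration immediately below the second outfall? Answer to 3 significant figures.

202 µg/L

After outfall 1: Q = 53.40 + 2.800 = 56.20 m³/s; C = (53.40·13.00 + 2.800·2500)/56.20 = 136.9 µg/L.
After outfall 2: Q = 56.20 + 5.400 = 61.60 m³/s; C = (56.20·136.9 + 5.400·875.0)/61.60 = 201.6 µg/L.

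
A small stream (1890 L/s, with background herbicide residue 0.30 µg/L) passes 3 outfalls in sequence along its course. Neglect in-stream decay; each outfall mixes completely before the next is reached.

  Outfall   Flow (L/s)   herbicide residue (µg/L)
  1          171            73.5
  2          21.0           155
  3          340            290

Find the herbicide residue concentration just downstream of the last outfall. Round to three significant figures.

Below outfall 1: Q → 2061 L/s, C = (1890·0.3000 + 171.0·73.50)/2061 = 6.373 µg/L.
Below outfall 2: Q → 2082 L/s, C = (2061·6.373 + 21.00·155.0)/2082 = 7.872 µg/L.
Below outfall 3: Q → 2422 L/s, C = (2082·7.872 + 340.0·290.0)/2422 = 47.48 µg/L.

47.5 µg/L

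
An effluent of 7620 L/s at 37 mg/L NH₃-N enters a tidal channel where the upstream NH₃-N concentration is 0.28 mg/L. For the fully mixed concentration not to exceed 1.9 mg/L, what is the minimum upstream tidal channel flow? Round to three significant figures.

165000 L/s

Set C_mix = 1.9: (Q·0.2800 + 7620·37.00) / (Q + 7620) = 1.9
→ Q = 7620·(37.00 − 1.9)/(1.9 − 0.2800) = 165100 L/s.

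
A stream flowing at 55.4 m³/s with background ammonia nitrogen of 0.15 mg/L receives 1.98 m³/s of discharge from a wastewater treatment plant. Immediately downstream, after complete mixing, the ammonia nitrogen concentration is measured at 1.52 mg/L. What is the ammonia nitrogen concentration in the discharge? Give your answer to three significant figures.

Mass balance: 55.40·0.1500 + 1.980·Cₑ = 57.38·1.520
→ Cₑ = (57.38·1.520 − 55.40·0.1500) / 1.980 = 39.85 mg/L.

39.9 mg/L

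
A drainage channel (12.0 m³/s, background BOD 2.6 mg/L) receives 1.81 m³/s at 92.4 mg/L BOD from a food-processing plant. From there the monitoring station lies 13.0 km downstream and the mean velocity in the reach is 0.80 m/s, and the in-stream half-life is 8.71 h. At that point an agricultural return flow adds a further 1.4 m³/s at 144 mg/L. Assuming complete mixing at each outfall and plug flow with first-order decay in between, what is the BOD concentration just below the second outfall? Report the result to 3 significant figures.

22.4 mg/L

Mixed concentration C = ΣQC/ΣQ = (12.00·2.600 + 1.810·92.40) / 13.81 = 198.4/13.81 = 14.37 mg/L; combined flow 13.81 m³/s.
Travel time t = 13.0·1000 / 0.80 = 16250 s = 4.514 h.
Half-life 8.71 h → k = ln 2 / 8.71 = 0.07958 h⁻¹ = 1.910 d⁻¹.
First-order decay: C = 14.37·exp(−k·t) = 14.37·0.6982 = 10.03 mg/L.
Second outfall: C = (13.81·10.03 + 1.400·144.0)/15.21 = 22.36 mg/L.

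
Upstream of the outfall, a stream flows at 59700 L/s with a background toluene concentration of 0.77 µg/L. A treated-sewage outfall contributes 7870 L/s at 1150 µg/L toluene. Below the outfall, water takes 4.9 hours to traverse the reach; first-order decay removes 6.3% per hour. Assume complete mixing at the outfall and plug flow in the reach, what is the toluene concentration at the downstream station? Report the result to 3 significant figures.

97.9 µg/L

Mixed concentration C = ΣQC/ΣQ = (59700·0.7700 + 7870·1150) / 67570 = 9096000/67570 = 134.6 µg/L.
6.3%/h lost → k = −ln(1 − 0.063) = 0.06507 h⁻¹.
After decay, C = 134.6 × e^(−kt) = 134.6 × 0.7270 = 97.87 µg/L.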